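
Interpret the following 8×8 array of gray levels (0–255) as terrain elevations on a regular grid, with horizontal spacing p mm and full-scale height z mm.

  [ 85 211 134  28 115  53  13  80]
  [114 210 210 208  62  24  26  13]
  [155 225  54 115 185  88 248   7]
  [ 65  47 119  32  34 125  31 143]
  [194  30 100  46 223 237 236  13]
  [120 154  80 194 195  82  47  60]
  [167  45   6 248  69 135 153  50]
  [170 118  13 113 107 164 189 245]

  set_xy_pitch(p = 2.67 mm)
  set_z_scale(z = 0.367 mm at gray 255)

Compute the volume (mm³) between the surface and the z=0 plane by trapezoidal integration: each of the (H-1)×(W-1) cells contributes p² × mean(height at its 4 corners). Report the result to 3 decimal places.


height_mm = gray/255 × 0.367; cell vol = 2.67² × mean(4 corners)
unit = 2.67² × 0.367 / (4×255) = 0.00256501 mm³ per gray-sum
row 0: Σ corner-gray over 7 cells = 2880  → 7.3872
row 1: Σ corner-gray over 7 cells = 3599  → 9.2315
row 2: Σ corner-gray over 7 cells = 2976  → 7.6335
row 3: Σ corner-gray over 7 cells = 2935  → 7.5283
row 4: Σ corner-gray over 7 cells = 3635  → 9.3238
row 5: Σ corner-gray over 7 cells = 3213  → 8.2414
row 6: Σ corner-gray over 7 cells = 3352  → 8.5979
Σ rows: total corner-gray = 22590  → 57.9435 mm³

57.943


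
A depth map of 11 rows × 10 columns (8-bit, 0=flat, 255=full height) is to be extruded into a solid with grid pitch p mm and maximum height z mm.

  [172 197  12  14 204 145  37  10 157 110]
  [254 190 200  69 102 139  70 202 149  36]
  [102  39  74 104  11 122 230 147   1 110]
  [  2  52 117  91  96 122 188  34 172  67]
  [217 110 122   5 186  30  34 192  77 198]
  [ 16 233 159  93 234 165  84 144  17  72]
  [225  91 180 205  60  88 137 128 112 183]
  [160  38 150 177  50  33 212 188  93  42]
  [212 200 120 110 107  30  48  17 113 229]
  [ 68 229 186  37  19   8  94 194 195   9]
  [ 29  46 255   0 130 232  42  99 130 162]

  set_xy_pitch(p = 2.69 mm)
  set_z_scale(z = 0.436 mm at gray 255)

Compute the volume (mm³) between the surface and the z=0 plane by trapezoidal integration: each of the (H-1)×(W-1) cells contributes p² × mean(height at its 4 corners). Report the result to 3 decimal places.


127.797

height_mm = gray/255 × 0.436; cell vol = 2.69² × mean(4 corners)
unit = 2.69² × 0.436 / (4×255) = 0.00309308 mm³ per gray-sum
row 0: Σ corner-gray over 9 cells = 4366  → 13.5044
row 1: Σ corner-gray over 9 cells = 4200  → 12.9909
row 2: Σ corner-gray over 9 cells = 3481  → 10.7670
row 3: Σ corner-gray over 9 cells = 3740  → 11.5681
row 4: Σ corner-gray over 9 cells = 4273  → 13.2167
row 5: Σ corner-gray over 9 cells = 4756  → 14.7107
row 6: Σ corner-gray over 9 cells = 4494  → 13.9003
row 7: Σ corner-gray over 9 cells = 4015  → 12.4187
row 8: Σ corner-gray over 9 cells = 3932  → 12.1620
row 9: Σ corner-gray over 9 cells = 4060  → 12.5579
Σ rows: total corner-gray = 41317  → 127.7967 mm³


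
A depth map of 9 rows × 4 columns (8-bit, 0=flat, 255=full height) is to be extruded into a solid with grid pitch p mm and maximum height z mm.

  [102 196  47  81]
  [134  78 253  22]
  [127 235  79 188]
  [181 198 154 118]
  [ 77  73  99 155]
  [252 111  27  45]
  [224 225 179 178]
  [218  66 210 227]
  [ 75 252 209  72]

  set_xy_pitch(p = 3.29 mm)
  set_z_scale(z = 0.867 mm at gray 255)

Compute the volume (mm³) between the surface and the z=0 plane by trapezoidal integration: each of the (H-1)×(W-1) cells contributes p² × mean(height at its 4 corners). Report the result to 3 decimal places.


128.604

height_mm = gray/255 × 0.867; cell vol = 3.29² × mean(4 corners)
unit = 3.29² × 0.867 / (4×255) = 0.00920048 mm³ per gray-sum
row 0: Σ corner-gray over 3 cells = 1487  → 13.6811
row 1: Σ corner-gray over 3 cells = 1761  → 16.2021
row 2: Σ corner-gray over 3 cells = 1946  → 17.9041
row 3: Σ corner-gray over 3 cells = 1579  → 14.5276
row 4: Σ corner-gray over 3 cells = 1149  → 10.5714
row 5: Σ corner-gray over 3 cells = 1783  → 16.4045
row 6: Σ corner-gray over 3 cells = 2207  → 20.3055
row 7: Σ corner-gray over 3 cells = 2066  → 19.0082
Σ rows: total corner-gray = 13978  → 128.6044 mm³


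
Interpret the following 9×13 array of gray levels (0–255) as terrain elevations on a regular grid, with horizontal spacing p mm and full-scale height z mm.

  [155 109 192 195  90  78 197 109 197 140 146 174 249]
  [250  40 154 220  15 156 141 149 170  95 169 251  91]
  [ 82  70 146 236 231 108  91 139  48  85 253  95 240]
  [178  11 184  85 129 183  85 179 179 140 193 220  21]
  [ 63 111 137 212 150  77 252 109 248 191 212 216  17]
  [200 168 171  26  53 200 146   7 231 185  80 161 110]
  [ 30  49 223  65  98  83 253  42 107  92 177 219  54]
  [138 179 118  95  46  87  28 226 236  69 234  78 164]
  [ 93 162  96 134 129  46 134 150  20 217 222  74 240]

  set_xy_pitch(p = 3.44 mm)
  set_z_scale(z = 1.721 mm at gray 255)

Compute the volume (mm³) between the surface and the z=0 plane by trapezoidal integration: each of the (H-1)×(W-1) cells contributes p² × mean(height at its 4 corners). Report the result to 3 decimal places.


height_mm = gray/255 × 1.721; cell vol = 3.44² × mean(4 corners)
unit = 3.44² × 1.721 / (4×255) = 0.0199663 mm³ per gray-sum
row 0: Σ corner-gray over 12 cells = 7119  → 142.1401
row 1: Σ corner-gray over 12 cells = 6787  → 135.5113
row 2: Σ corner-gray over 12 cells = 6701  → 133.7942
row 3: Σ corner-gray over 12 cells = 7285  → 145.4545
row 4: Σ corner-gray over 12 cells = 7076  → 141.2815
row 5: Σ corner-gray over 12 cells = 6066  → 121.1156
row 6: Σ corner-gray over 12 cells = 5994  → 119.6780
row 7: Σ corner-gray over 12 cells = 6195  → 123.6912
Σ rows: total corner-gray = 53223  → 1062.6664 mm³

1062.666


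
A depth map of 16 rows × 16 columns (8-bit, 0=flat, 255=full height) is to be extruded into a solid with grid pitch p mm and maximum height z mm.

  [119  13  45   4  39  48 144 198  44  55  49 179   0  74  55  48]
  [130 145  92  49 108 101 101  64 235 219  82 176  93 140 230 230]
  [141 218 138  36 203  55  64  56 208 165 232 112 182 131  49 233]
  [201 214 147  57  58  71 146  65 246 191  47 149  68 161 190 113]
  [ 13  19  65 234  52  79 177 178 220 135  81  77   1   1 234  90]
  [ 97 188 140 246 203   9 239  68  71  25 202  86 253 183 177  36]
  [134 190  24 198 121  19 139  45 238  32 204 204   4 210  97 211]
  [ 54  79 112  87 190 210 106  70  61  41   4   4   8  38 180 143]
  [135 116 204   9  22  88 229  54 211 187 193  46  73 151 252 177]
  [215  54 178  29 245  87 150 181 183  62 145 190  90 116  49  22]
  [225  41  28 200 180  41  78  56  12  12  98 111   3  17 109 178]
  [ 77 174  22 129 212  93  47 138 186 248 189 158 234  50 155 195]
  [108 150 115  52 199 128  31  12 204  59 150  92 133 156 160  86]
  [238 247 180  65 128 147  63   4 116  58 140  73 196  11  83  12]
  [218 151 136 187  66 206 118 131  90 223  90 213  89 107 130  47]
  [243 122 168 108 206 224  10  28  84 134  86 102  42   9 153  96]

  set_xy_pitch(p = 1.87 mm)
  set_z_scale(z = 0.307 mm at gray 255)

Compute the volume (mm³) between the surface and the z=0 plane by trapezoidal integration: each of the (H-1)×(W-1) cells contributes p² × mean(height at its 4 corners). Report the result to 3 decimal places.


113.558

height_mm = gray/255 × 0.307; cell vol = 1.87² × mean(4 corners)
unit = 1.87² × 0.307 / (4×255) = 0.0010525 mm³ per gray-sum
row 0: Σ corner-gray over 15 cells = 6091  → 6.4108
row 1: Σ corner-gray over 15 cells = 8102  → 8.5273
row 2: Σ corner-gray over 15 cells = 8006  → 8.4263
row 3: Σ corner-gray over 15 cells = 7143  → 7.5180
row 4: Σ corner-gray over 15 cells = 7522  → 7.9169
row 5: Σ corner-gray over 15 cells = 8108  → 8.5337
row 6: Σ corner-gray over 15 cells = 6372  → 6.7065
row 7: Σ corner-gray over 15 cells = 6559  → 6.9033
row 8: Σ corner-gray over 15 cells = 7737  → 8.1432
row 9: Σ corner-gray over 15 cells = 6130  → 6.4518
row 10: Σ corner-gray over 15 cells = 6717  → 7.0696
row 11: Σ corner-gray over 15 cells = 7818  → 8.2284
row 12: Σ corner-gray over 15 cells = 6748  → 7.1023
row 13: Σ corner-gray over 15 cells = 7411  → 7.8001
row 14: Σ corner-gray over 15 cells = 7430  → 7.8201
Σ rows: total corner-gray = 107894  → 113.5583 mm³


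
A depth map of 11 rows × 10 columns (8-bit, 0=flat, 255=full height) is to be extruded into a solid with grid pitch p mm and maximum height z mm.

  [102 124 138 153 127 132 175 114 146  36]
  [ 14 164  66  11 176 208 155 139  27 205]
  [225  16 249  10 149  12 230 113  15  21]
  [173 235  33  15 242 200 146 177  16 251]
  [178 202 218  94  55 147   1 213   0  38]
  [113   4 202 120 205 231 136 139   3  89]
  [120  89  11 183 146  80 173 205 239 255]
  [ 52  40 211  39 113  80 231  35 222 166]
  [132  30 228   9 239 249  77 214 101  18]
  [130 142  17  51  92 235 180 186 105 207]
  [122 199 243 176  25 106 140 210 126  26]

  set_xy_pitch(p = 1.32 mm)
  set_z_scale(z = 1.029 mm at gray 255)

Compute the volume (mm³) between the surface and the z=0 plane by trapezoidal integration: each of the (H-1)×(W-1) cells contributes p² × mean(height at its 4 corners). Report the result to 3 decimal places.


height_mm = gray/255 × 1.029; cell vol = 1.32² × mean(4 corners)
unit = 1.32² × 1.029 / (4×255) = 0.00175777 mm³ per gray-sum
row 0: Σ corner-gray over 9 cells = 4467  → 7.8520
row 1: Σ corner-gray over 9 cells = 3945  → 6.9344
row 2: Σ corner-gray over 9 cells = 4386  → 7.7096
row 3: Σ corner-gray over 9 cells = 4628  → 8.1350
row 4: Σ corner-gray over 9 cells = 4358  → 7.6604
row 5: Σ corner-gray over 9 cells = 4909  → 8.6289
row 6: Σ corner-gray over 9 cells = 4787  → 8.4145
row 7: Σ corner-gray over 9 cells = 4604  → 8.0928
row 8: Σ corner-gray over 9 cells = 4797  → 8.4320
row 9: Σ corner-gray over 9 cells = 4951  → 8.7027
Σ rows: total corner-gray = 45832  → 80.5623 mm³

80.562


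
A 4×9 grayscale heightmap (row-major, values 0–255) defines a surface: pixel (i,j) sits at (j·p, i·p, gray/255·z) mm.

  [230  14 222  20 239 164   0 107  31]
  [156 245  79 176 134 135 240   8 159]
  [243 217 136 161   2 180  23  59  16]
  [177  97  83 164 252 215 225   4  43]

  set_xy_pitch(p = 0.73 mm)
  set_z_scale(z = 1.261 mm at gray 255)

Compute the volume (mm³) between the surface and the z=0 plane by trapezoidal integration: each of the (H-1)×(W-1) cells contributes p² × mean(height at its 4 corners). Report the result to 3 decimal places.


8.183

height_mm = gray/255 × 1.261; cell vol = 0.73² × mean(4 corners)
unit = 0.73² × 1.261 / (4×255) = 0.000658811 mm³ per gray-sum
row 0: Σ corner-gray over 8 cells = 4142  → 2.7288
row 1: Σ corner-gray over 8 cells = 4164  → 2.7433
row 2: Σ corner-gray over 8 cells = 4115  → 2.7110
Σ rows: total corner-gray = 12421  → 8.1831 mm³


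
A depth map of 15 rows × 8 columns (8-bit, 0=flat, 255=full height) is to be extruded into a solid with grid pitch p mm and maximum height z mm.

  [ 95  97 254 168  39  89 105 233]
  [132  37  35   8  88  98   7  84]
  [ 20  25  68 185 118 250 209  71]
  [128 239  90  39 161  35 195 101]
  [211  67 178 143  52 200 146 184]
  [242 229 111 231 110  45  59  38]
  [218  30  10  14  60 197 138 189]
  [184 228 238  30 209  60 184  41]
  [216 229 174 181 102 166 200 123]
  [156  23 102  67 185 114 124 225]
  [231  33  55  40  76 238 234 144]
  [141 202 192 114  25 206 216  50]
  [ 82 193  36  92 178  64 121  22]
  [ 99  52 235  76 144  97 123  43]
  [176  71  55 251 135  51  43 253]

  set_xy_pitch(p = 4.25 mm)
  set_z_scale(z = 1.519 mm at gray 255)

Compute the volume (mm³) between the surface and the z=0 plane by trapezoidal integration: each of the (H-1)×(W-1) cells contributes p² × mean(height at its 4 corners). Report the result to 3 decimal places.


height_mm = gray/255 × 1.519; cell vol = 4.25² × mean(4 corners)
unit = 4.25² × 1.519 / (4×255) = 0.026899 mm³ per gray-sum
row 0: Σ corner-gray over 7 cells = 2594  → 69.7759
row 1: Σ corner-gray over 7 cells = 2563  → 68.9420
row 2: Σ corner-gray over 7 cells = 3548  → 95.4375
row 3: Σ corner-gray over 7 cells = 3714  → 99.9027
row 4: Σ corner-gray over 7 cells = 3817  → 102.6733
row 5: Σ corner-gray over 7 cells = 3155  → 84.8662
row 6: Σ corner-gray over 7 cells = 3428  → 92.2096
row 7: Σ corner-gray over 7 cells = 4566  → 122.8206
row 8: Σ corner-gray over 7 cells = 4054  → 109.0484
row 9: Σ corner-gray over 7 cells = 3338  → 89.7887
row 10: Σ corner-gray over 7 cells = 3828  → 102.9692
row 11: Σ corner-gray over 7 cells = 3573  → 96.1100
row 12: Σ corner-gray over 7 cells = 3068  → 82.5260
row 13: Σ corner-gray over 7 cells = 3237  → 87.0719
Σ rows: total corner-gray = 48483  → 1304.1422 mm³

1304.142


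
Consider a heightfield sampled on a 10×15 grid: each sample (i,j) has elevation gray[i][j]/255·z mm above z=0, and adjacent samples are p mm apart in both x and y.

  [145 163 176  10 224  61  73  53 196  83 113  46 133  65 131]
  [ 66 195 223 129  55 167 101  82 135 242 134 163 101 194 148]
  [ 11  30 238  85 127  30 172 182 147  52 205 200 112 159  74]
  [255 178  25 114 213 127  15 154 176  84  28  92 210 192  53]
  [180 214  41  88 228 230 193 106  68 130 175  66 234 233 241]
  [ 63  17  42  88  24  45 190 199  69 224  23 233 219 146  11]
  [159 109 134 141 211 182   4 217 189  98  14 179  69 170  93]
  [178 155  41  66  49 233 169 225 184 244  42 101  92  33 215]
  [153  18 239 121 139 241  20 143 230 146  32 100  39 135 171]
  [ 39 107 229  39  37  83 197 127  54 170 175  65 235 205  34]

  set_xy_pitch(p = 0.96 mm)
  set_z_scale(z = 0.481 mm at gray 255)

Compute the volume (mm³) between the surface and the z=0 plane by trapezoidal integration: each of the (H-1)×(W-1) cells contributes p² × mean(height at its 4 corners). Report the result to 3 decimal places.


height_mm = gray/255 × 0.481; cell vol = 0.96² × mean(4 corners)
unit = 0.96² × 0.481 / (4×255) = 0.000434598 mm³ per gray-sum
row 0: Σ corner-gray over 14 cells = 7124  → 3.0961
row 1: Σ corner-gray over 14 cells = 7619  → 3.3112
row 2: Σ corner-gray over 14 cells = 7087  → 3.0800
row 3: Σ corner-gray over 14 cells = 7957  → 3.4581
row 4: Σ corner-gray over 14 cells = 7545  → 3.2790
row 5: Σ corner-gray over 14 cells = 6798  → 2.9544
row 6: Σ corner-gray over 14 cells = 7347  → 3.1930
row 7: Σ corner-gray over 14 cells = 7191  → 3.1252
row 8: Σ corner-gray over 14 cells = 7049  → 3.0635
Σ rows: total corner-gray = 65717  → 28.5605 mm³

28.560


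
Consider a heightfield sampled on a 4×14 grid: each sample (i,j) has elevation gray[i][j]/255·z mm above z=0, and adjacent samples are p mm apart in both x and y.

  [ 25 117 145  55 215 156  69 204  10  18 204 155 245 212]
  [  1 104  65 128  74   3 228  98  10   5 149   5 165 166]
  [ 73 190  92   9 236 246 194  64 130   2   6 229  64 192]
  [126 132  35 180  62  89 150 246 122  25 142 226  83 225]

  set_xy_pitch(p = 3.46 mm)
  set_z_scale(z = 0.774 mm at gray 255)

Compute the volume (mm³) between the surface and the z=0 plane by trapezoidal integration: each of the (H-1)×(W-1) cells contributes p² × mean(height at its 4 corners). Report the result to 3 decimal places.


159.939

height_mm = gray/255 × 0.774; cell vol = 3.46² × mean(4 corners)
unit = 3.46² × 0.774 / (4×255) = 0.00908433 mm³ per gray-sum
row 0: Σ corner-gray over 13 cells = 5658  → 51.3991
row 1: Σ corner-gray over 13 cells = 5424  → 49.2734
row 2: Σ corner-gray over 13 cells = 6524  → 59.2662
Σ rows: total corner-gray = 17606  → 159.9387 mm³


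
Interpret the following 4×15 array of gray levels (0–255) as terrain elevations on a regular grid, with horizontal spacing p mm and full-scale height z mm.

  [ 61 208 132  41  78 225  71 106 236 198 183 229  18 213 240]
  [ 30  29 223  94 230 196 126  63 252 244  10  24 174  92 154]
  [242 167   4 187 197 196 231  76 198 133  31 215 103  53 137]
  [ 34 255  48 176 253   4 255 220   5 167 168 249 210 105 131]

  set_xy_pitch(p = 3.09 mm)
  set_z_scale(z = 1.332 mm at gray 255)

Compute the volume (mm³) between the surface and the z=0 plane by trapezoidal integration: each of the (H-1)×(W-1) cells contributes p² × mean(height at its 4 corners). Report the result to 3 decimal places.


height_mm = gray/255 × 1.332; cell vol = 3.09² × mean(4 corners)
unit = 3.09² × 1.332 / (4×255) = 0.0124687 mm³ per gray-sum
row 0: Σ corner-gray over 14 cells = 7875  → 98.1910
row 1: Σ corner-gray over 14 cells = 7659  → 95.4977
row 2: Σ corner-gray over 14 cells = 8356  → 104.1884
Σ rows: total corner-gray = 23890  → 297.8771 mm³

297.877


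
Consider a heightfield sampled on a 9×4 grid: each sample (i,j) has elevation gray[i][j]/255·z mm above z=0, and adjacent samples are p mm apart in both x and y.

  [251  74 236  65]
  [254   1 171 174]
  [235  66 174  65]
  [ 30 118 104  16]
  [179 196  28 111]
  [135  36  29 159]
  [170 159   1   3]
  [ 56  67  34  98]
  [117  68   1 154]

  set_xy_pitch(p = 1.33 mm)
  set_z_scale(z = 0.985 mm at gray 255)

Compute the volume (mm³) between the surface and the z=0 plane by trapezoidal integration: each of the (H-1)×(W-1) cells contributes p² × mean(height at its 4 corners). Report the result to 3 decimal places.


16.144

height_mm = gray/255 × 0.985; cell vol = 1.33² × mean(4 corners)
unit = 1.33² × 0.985 / (4×255) = 0.0017082 mm³ per gray-sum
row 0: Σ corner-gray over 3 cells = 1708  → 2.9176
row 1: Σ corner-gray over 3 cells = 1552  → 2.6511
row 2: Σ corner-gray over 3 cells = 1270  → 2.1694
row 3: Σ corner-gray over 3 cells = 1228  → 2.0977
row 4: Σ corner-gray over 3 cells = 1162  → 1.9849
row 5: Σ corner-gray over 3 cells = 917  → 1.5664
row 6: Σ corner-gray over 3 cells = 849  → 1.4503
row 7: Σ corner-gray over 3 cells = 765  → 1.3068
Σ rows: total corner-gray = 9451  → 16.1442 mm³


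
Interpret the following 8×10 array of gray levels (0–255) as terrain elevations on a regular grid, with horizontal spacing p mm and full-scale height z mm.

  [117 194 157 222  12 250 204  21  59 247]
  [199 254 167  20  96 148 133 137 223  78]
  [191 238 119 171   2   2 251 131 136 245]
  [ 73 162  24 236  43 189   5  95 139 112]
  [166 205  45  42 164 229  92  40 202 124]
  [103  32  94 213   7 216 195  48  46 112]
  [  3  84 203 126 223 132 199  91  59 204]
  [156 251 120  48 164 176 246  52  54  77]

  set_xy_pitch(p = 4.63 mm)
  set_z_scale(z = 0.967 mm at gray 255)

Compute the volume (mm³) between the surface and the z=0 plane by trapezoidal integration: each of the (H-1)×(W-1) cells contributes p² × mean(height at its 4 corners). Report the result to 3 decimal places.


664.746

height_mm = gray/255 × 0.967; cell vol = 4.63² × mean(4 corners)
unit = 4.63² × 0.967 / (4×255) = 0.020323 mm³ per gray-sum
row 0: Σ corner-gray over 9 cells = 5235  → 106.3910
row 1: Σ corner-gray over 9 cells = 5169  → 105.0497
row 2: Σ corner-gray over 9 cells = 4507  → 91.5959
row 3: Σ corner-gray over 9 cells = 4299  → 87.3687
row 4: Σ corner-gray over 9 cells = 4245  → 86.2712
row 5: Σ corner-gray over 9 cells = 4358  → 88.5677
row 6: Σ corner-gray over 9 cells = 4896  → 99.5015
Σ rows: total corner-gray = 32709  → 664.7457 mm³


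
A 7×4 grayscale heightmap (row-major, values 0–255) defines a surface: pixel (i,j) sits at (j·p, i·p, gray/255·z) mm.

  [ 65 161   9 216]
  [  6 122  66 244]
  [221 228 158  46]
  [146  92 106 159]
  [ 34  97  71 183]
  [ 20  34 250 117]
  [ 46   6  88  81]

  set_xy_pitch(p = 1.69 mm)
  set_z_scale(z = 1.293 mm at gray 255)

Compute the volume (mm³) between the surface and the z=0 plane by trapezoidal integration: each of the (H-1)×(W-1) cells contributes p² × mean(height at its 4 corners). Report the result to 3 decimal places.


29.630

height_mm = gray/255 × 1.293; cell vol = 1.69² × mean(4 corners)
unit = 1.69² × 1.293 / (4×255) = 0.00362053 mm³ per gray-sum
row 0: Σ corner-gray over 3 cells = 1247  → 4.5148
row 1: Σ corner-gray over 3 cells = 1665  → 6.0282
row 2: Σ corner-gray over 3 cells = 1740  → 6.2997
row 3: Σ corner-gray over 3 cells = 1254  → 4.5401
row 4: Σ corner-gray over 3 cells = 1258  → 4.5546
row 5: Σ corner-gray over 3 cells = 1020  → 3.6929
Σ rows: total corner-gray = 8184  → 29.6304 mm³


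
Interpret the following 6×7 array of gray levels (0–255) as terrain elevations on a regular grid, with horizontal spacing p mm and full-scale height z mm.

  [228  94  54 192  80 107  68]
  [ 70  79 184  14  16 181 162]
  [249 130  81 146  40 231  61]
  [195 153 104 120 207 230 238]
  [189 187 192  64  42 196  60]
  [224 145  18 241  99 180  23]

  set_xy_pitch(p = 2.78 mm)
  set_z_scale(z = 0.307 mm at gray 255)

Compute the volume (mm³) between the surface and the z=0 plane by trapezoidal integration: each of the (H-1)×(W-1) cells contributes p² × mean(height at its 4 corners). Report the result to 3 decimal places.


36.750

height_mm = gray/255 × 0.307; cell vol = 2.78² × mean(4 corners)
unit = 2.78² × 0.307 / (4×255) = 0.0023261 mm³ per gray-sum
row 0: Σ corner-gray over 6 cells = 2530  → 5.8850
row 1: Σ corner-gray over 6 cells = 2746  → 6.3875
row 2: Σ corner-gray over 6 cells = 3627  → 8.4368
row 3: Σ corner-gray over 6 cells = 3672  → 8.5414
row 4: Σ corner-gray over 6 cells = 3224  → 7.4993
Σ rows: total corner-gray = 15799  → 36.7500 mm³


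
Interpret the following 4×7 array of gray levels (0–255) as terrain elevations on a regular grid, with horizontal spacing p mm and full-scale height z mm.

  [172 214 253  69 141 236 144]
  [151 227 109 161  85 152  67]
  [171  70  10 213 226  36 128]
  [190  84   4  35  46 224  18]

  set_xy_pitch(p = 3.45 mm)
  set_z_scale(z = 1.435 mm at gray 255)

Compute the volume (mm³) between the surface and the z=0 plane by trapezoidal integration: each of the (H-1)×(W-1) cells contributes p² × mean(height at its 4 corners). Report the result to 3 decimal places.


height_mm = gray/255 × 1.435; cell vol = 3.45² × mean(4 corners)
unit = 3.45² × 1.435 / (4×255) = 0.0167452 mm³ per gray-sum
row 0: Σ corner-gray over 6 cells = 3828  → 64.1006
row 1: Σ corner-gray over 6 cells = 3095  → 51.8263
row 2: Σ corner-gray over 6 cells = 2403  → 40.2387
Σ rows: total corner-gray = 9326  → 156.1656 mm³

156.166


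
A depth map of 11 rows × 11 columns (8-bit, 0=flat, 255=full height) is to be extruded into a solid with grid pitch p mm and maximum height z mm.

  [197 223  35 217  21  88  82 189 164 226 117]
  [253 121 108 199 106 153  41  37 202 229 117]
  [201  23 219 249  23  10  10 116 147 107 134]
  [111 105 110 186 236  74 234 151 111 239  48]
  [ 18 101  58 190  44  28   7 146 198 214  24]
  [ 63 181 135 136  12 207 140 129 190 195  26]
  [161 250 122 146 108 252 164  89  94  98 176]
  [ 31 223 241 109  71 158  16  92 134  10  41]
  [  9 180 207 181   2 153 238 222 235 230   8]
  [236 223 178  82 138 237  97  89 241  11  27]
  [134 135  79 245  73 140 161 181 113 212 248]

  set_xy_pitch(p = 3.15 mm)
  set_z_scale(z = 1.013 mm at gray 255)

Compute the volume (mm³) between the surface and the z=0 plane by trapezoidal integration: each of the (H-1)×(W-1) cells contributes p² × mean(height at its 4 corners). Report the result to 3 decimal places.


531.586

height_mm = gray/255 × 1.013; cell vol = 3.15² × mean(4 corners)
unit = 3.15² × 1.013 / (4×255) = 0.0098544 mm³ per gray-sum
row 0: Σ corner-gray over 10 cells = 5566  → 54.8496
row 1: Σ corner-gray over 10 cells = 4905  → 48.3359
row 2: Σ corner-gray over 10 cells = 5194  → 51.1838
row 3: Σ corner-gray over 10 cells = 5065  → 49.9126
row 4: Σ corner-gray over 10 cells = 4753  → 46.8380
row 5: Σ corner-gray over 10 cells = 5722  → 56.3869
row 6: Σ corner-gray over 10 cells = 5163  → 50.8783
row 7: Σ corner-gray over 10 cells = 5493  → 54.1302
row 8: Σ corner-gray over 10 cells = 6168  → 60.7820
row 9: Σ corner-gray over 10 cells = 5915  → 58.2888
Σ rows: total corner-gray = 53944  → 531.5860 mm³


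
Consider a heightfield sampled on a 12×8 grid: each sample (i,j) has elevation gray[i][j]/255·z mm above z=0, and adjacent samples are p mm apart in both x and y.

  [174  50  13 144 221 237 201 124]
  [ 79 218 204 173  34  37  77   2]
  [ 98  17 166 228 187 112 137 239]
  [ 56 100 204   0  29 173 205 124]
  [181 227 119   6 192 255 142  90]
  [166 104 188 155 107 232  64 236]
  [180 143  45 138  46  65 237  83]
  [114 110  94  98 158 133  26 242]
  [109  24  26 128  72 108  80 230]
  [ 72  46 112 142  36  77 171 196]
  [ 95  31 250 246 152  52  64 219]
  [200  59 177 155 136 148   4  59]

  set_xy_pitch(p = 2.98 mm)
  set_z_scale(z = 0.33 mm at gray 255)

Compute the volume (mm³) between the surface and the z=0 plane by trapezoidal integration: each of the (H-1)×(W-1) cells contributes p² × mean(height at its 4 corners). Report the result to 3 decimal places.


109.398

height_mm = gray/255 × 0.33; cell vol = 2.98² × mean(4 corners)
unit = 2.98² × 0.33 / (4×255) = 0.00287307 mm³ per gray-sum
row 0: Σ corner-gray over 7 cells = 3597  → 10.3344
row 1: Σ corner-gray over 7 cells = 3598  → 10.3373
row 2: Σ corner-gray over 7 cells = 3633  → 10.4379
row 3: Σ corner-gray over 7 cells = 3755  → 10.7884
row 4: Σ corner-gray over 7 cells = 4255  → 12.2249
row 5: Σ corner-gray over 7 cells = 3713  → 10.6677
row 6: Σ corner-gray over 7 cells = 3205  → 9.2082
row 7: Σ corner-gray over 7 cells = 2809  → 8.0705
row 8: Σ corner-gray over 7 cells = 2651  → 7.6165
row 9: Σ corner-gray over 7 cells = 3340  → 9.5961
row 10: Σ corner-gray over 7 cells = 3521  → 10.1161
Σ rows: total corner-gray = 38077  → 109.3979 mm³


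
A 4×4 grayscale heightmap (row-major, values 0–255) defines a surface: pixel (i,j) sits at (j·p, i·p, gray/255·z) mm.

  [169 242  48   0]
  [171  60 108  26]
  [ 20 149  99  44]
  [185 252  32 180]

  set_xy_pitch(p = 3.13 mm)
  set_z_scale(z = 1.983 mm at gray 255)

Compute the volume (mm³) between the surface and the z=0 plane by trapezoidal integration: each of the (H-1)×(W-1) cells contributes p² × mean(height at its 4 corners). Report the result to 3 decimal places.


height_mm = gray/255 × 1.983; cell vol = 3.13² × mean(4 corners)
unit = 3.13² × 1.983 / (4×255) = 0.0190463 mm³ per gray-sum
row 0: Σ corner-gray over 3 cells = 1282  → 24.4174
row 1: Σ corner-gray over 3 cells = 1093  → 20.8176
row 2: Σ corner-gray over 3 cells = 1493  → 28.4362
Σ rows: total corner-gray = 3868  → 73.6712 mm³

73.671


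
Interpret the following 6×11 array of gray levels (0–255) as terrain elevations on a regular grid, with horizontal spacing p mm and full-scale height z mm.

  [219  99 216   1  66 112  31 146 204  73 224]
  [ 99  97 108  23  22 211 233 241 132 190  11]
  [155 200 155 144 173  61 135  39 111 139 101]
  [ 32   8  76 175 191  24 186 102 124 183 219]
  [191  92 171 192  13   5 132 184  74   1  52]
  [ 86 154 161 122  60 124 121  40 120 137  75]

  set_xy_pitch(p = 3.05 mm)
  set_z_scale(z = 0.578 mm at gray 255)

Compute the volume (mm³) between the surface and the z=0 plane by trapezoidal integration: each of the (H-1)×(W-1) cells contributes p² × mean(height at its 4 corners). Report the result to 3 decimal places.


height_mm = gray/255 × 0.578; cell vol = 3.05² × mean(4 corners)
unit = 3.05² × 0.578 / (4×255) = 0.00527142 mm³ per gray-sum
row 0: Σ corner-gray over 10 cells = 4963  → 26.1620
row 1: Σ corner-gray over 10 cells = 5194  → 27.3797
row 2: Σ corner-gray over 10 cells = 4959  → 26.1410
row 3: Σ corner-gray over 10 cells = 4360  → 22.9834
row 4: Σ corner-gray over 10 cells = 4210  → 22.1927
Σ rows: total corner-gray = 23686  → 124.8588 mm³

124.859


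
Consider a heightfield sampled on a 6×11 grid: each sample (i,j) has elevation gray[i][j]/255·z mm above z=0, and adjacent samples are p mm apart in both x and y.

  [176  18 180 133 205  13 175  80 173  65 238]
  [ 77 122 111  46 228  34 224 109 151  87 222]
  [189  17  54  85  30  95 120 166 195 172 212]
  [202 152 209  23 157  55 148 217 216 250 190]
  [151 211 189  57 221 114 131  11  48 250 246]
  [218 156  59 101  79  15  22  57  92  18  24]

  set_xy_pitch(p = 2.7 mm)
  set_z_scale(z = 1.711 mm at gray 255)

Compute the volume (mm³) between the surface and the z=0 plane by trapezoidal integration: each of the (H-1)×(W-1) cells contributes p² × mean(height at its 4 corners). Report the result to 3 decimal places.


height_mm = gray/255 × 1.711; cell vol = 2.7² × mean(4 corners)
unit = 2.7² × 1.711 / (4×255) = 0.0122286 mm³ per gray-sum
row 0: Σ corner-gray over 10 cells = 5021  → 61.3999
row 1: Σ corner-gray over 10 cells = 4792  → 58.5995
row 2: Σ corner-gray over 10 cells = 5515  → 67.4408
row 3: Σ corner-gray over 10 cells = 6107  → 74.6802
row 4: Σ corner-gray over 10 cells = 4301  → 52.5953
Σ rows: total corner-gray = 25736  → 314.7157 mm³

314.716


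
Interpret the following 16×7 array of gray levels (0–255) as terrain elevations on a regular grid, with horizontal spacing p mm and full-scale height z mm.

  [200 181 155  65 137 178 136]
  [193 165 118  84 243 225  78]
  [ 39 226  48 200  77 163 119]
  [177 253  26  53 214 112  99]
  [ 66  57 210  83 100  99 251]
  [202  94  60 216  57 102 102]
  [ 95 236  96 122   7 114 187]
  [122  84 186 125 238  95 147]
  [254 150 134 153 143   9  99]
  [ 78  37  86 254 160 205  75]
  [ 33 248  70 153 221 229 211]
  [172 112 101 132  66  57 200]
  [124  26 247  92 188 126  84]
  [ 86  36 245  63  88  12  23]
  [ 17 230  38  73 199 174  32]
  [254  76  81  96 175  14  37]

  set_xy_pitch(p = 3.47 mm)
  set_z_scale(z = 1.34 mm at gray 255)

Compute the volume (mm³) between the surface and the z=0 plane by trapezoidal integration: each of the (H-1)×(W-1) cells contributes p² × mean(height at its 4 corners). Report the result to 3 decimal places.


height_mm = gray/255 × 1.34; cell vol = 3.47² × mean(4 corners)
unit = 3.47² × 1.34 / (4×255) = 0.0158184 mm³ per gray-sum
row 0: Σ corner-gray over 6 cells = 3709  → 58.6706
row 1: Σ corner-gray over 6 cells = 3527  → 55.7916
row 2: Σ corner-gray over 6 cells = 3178  → 50.2710
row 3: Σ corner-gray over 6 cells = 3007  → 47.5660
row 4: Σ corner-gray over 6 cells = 2777  → 43.9278
row 5: Σ corner-gray over 6 cells = 2794  → 44.1967
row 6: Σ corner-gray over 6 cells = 3157  → 49.9388
row 7: Σ corner-gray over 6 cells = 3256  → 51.5048
row 8: Σ corner-gray over 6 cells = 3168  → 50.1128
row 9: Σ corner-gray over 6 cells = 3723  → 58.8920
row 10: Σ corner-gray over 6 cells = 3394  → 53.6878
row 11: Σ corner-gray over 6 cells = 2874  → 45.4622
row 12: Σ corner-gray over 6 cells = 2563  → 40.5427
row 13: Σ corner-gray over 6 cells = 2474  → 39.1348
row 14: Σ corner-gray over 6 cells = 2652  → 41.9505
Σ rows: total corner-gray = 46253  → 731.6502 mm³

731.650


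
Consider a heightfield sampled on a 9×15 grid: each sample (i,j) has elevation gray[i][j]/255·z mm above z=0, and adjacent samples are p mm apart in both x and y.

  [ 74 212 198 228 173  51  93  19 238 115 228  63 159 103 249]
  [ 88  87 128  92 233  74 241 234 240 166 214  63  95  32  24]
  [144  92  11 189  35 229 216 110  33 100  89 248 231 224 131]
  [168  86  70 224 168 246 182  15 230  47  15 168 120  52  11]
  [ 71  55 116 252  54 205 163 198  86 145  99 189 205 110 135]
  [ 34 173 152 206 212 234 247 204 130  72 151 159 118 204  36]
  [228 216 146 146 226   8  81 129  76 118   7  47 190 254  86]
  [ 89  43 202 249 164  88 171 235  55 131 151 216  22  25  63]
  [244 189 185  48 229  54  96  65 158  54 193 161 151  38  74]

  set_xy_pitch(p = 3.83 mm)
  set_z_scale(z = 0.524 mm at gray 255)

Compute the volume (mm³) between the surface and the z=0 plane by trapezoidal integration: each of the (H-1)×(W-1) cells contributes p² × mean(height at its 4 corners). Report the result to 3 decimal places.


465.071

height_mm = gray/255 × 0.524; cell vol = 3.83² × mean(4 corners)
unit = 3.83² × 0.524 / (4×255) = 0.00753579 mm³ per gray-sum
row 0: Σ corner-gray over 14 cells = 7993  → 60.2336
row 1: Σ corner-gray over 14 cells = 7799  → 58.7716
row 2: Σ corner-gray over 14 cells = 7314  → 55.1168
row 3: Σ corner-gray over 14 cells = 7385  → 55.6518
row 4: Σ corner-gray over 14 cells = 8554  → 64.4611
row 5: Σ corner-gray over 14 cells = 8196  → 61.7633
row 6: Σ corner-gray over 14 cells = 7258  → 54.6947
row 7: Σ corner-gray over 14 cells = 7216  → 54.3782
Σ rows: total corner-gray = 61715  → 465.0711 mm³


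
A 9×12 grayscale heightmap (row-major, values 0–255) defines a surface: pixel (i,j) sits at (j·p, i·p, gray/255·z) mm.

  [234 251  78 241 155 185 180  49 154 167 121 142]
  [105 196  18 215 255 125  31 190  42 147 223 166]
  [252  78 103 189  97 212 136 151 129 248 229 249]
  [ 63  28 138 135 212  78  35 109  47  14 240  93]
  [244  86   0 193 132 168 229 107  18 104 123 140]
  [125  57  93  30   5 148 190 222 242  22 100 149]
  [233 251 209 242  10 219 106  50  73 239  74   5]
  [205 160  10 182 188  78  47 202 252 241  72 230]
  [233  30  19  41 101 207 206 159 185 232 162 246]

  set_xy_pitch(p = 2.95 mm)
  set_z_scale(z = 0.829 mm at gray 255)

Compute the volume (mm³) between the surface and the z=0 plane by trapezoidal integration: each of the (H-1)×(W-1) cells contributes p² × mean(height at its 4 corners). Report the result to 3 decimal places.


height_mm = gray/255 × 0.829; cell vol = 2.95² × mean(4 corners)
unit = 2.95² × 0.829 / (4×255) = 0.00707291 mm³ per gray-sum
row 0: Σ corner-gray over 11 cells = 6693  → 47.3390
row 1: Σ corner-gray over 11 cells = 6800  → 48.0958
row 2: Σ corner-gray over 11 cells = 5873  → 41.5392
row 3: Σ corner-gray over 11 cells = 4932  → 34.8836
row 4: Σ corner-gray over 11 cells = 5196  → 36.7509
row 5: Σ corner-gray over 11 cells = 5676  → 40.1459
row 6: Σ corner-gray over 11 cells = 6483  → 45.8537
row 7: Σ corner-gray over 11 cells = 6462  → 45.7052
Σ rows: total corner-gray = 48115  → 340.3133 mm³

340.313


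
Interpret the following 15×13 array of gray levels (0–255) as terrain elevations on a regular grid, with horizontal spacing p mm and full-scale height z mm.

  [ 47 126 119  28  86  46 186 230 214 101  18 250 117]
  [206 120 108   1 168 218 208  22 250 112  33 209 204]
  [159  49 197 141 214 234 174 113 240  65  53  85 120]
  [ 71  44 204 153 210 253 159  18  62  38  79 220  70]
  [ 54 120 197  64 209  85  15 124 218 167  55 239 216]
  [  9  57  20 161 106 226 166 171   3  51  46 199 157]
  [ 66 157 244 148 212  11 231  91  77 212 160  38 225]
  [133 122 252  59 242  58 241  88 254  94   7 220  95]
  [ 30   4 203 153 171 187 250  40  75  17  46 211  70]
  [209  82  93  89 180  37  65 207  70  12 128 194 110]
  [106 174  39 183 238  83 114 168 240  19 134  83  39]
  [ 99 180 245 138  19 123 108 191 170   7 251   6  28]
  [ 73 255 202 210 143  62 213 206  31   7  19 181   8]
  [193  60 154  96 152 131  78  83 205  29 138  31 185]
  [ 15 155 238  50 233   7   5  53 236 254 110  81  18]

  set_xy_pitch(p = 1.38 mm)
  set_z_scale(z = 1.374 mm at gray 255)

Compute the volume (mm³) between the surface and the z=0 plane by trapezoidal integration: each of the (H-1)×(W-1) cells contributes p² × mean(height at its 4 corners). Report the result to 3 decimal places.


height_mm = gray/255 × 1.374; cell vol = 1.38² × mean(4 corners)
unit = 1.38² × 1.374 / (4×255) = 0.00256534 mm³ per gray-sum
row 0: Σ corner-gray over 12 cells = 6280  → 16.1103
row 1: Σ corner-gray over 12 cells = 6717  → 17.2314
row 2: Σ corner-gray over 12 cells = 6430  → 16.4951
row 3: Σ corner-gray over 12 cells = 6277  → 16.1026
row 4: Σ corner-gray over 12 cells = 5834  → 14.9662
row 5: Σ corner-gray over 12 cells = 6031  → 15.4716
row 6: Σ corner-gray over 12 cells = 6955  → 17.8419
row 7: Σ corner-gray over 12 cells = 6316  → 16.2027
row 8: Σ corner-gray over 12 cells = 5447  → 13.9734
row 9: Σ corner-gray over 12 cells = 5728  → 14.6943
row 10: Σ corner-gray over 12 cells = 6098  → 15.6434
row 11: Σ corner-gray over 12 cells = 6142  → 15.7563
row 12: Σ corner-gray over 12 cells = 5831  → 14.9585
row 13: Σ corner-gray over 12 cells = 5569  → 14.2864
Σ rows: total corner-gray = 85655  → 219.7341 mm³

219.734


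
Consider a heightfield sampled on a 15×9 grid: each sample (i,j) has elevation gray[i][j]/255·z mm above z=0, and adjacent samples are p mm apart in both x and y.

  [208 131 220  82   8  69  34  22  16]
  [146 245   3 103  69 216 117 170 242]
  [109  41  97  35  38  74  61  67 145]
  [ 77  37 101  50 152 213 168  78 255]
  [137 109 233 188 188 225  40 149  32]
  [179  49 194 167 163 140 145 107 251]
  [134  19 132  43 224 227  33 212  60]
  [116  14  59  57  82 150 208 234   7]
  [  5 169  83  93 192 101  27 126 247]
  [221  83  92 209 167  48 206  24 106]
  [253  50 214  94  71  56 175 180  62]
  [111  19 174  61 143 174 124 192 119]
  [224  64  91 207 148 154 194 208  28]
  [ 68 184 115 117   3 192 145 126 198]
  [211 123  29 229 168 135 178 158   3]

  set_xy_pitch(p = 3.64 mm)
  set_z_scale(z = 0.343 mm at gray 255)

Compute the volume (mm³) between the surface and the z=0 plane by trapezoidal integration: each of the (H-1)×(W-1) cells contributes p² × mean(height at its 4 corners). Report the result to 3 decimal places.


247.539

height_mm = gray/255 × 0.343; cell vol = 3.64² × mean(4 corners)
unit = 3.64² × 0.343 / (4×255) = 0.0044555 mm³ per gray-sum
row 0: Σ corner-gray over 8 cells = 3590  → 15.9953
row 1: Σ corner-gray over 8 cells = 3314  → 14.7655
row 2: Σ corner-gray over 8 cells = 3010  → 13.4111
row 3: Σ corner-gray over 8 cells = 4363  → 19.4394
row 4: Σ corner-gray over 8 cells = 4793  → 21.3552
row 5: Σ corner-gray over 8 cells = 4334  → 19.3101
row 6: Σ corner-gray over 8 cells = 3705  → 16.5076
row 7: Σ corner-gray over 8 cells = 3565  → 15.8839
row 8: Σ corner-gray over 8 cells = 3819  → 17.0156
row 9: Σ corner-gray over 8 cells = 3980  → 17.7329
row 10: Σ corner-gray over 8 cells = 3999  → 17.8176
row 11: Σ corner-gray over 8 cells = 4388  → 19.5507
row 12: Σ corner-gray over 8 cells = 4414  → 19.6666
row 13: Σ corner-gray over 8 cells = 4284  → 19.0874
Σ rows: total corner-gray = 55558  → 247.5388 mm³


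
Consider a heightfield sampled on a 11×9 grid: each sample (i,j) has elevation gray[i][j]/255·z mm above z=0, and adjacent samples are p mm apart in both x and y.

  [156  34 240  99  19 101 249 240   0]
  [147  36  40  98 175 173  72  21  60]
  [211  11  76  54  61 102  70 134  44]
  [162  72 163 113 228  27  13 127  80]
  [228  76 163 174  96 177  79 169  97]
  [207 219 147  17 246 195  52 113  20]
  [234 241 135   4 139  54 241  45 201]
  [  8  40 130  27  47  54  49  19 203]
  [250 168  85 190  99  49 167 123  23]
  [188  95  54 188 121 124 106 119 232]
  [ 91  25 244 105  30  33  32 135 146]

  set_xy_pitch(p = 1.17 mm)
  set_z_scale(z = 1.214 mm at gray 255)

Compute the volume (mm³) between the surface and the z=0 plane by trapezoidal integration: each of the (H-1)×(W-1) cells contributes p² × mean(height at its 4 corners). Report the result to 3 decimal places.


57.941

height_mm = gray/255 × 1.214; cell vol = 1.17² × mean(4 corners)
unit = 1.17² × 1.214 / (4×255) = 0.00162926 mm³ per gray-sum
row 0: Σ corner-gray over 8 cells = 3557  → 5.7953
row 1: Σ corner-gray over 8 cells = 2708  → 4.4120
row 2: Σ corner-gray over 8 cells = 2999  → 4.8861
row 3: Σ corner-gray over 8 cells = 3921  → 6.3883
row 4: Σ corner-gray over 8 cells = 4398  → 7.1655
row 5: Σ corner-gray over 8 cells = 4358  → 7.1003
row 6: Σ corner-gray over 8 cells = 3096  → 5.0442
row 7: Σ corner-gray over 8 cells = 2978  → 4.8519
row 8: Σ corner-gray over 8 cells = 4069  → 6.6295
row 9: Σ corner-gray over 8 cells = 3479  → 5.6682
Σ rows: total corner-gray = 35563  → 57.9414 mm³


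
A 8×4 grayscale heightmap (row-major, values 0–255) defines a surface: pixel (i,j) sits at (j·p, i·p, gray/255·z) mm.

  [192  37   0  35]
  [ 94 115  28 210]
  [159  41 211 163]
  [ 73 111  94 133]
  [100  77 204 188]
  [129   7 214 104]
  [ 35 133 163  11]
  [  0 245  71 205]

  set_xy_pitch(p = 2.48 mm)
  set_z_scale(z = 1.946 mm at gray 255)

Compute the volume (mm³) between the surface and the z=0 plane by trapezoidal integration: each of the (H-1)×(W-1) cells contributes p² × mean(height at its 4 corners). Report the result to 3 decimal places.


height_mm = gray/255 × 1.946; cell vol = 2.48² × mean(4 corners)
unit = 2.48² × 1.946 / (4×255) = 0.011734 mm³ per gray-sum
row 0: Σ corner-gray over 3 cells = 891  → 10.4550
row 1: Σ corner-gray over 3 cells = 1416  → 16.6153
row 2: Σ corner-gray over 3 cells = 1442  → 16.9204
row 3: Σ corner-gray over 3 cells = 1466  → 17.2020
row 4: Σ corner-gray over 3 cells = 1525  → 17.8943
row 5: Σ corner-gray over 3 cells = 1313  → 15.4067
row 6: Σ corner-gray over 3 cells = 1475  → 17.3076
Σ rows: total corner-gray = 9528  → 111.8015 mm³

111.802
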